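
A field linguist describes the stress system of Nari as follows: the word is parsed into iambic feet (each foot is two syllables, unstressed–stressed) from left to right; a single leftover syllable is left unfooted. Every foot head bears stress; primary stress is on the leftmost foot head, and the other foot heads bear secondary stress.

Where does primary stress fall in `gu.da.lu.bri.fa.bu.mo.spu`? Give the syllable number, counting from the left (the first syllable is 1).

2

Parse left to right into iambic (σˈσ) feet: (gu.ˈda) (lu.ˈbri) (fa.ˈbu) (mo.ˈspu).
Foot heads (stressed positions): 2, 4, 6, 8.
End Rule Leftmost: primary stress on the leftmost head = syllable 2.
Primary stress: syllable 2 → gu.ˈda.lu.bri.fa.bu.mo.spu.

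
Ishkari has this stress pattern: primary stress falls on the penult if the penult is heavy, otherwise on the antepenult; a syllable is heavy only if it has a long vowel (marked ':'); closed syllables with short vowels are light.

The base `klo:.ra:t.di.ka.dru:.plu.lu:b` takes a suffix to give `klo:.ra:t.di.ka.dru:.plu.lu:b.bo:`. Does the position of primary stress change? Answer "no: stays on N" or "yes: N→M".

yes: 5→7

Base `klo:.ra:t.di.ka.dru:.plu.lu:b` (7 syllables):
  Weights: 5 dru: H, 6 plu L, 7 lu:b H.
  The penult (syllable 6, plu) is light, so stress falls on the antepenult (syllable 5, dru:).
  → primary stress on syllable 5.
Suffixed `klo:.ra:t.di.ka.dru:.plu.lu:b.bo:` (8 syllables):
  Weights: 6 plu L, 7 lu:b H, 8 bo: H.
  The penult (syllable 7, lu:b) is heavy, so it takes stress.
  → primary stress on syllable 7.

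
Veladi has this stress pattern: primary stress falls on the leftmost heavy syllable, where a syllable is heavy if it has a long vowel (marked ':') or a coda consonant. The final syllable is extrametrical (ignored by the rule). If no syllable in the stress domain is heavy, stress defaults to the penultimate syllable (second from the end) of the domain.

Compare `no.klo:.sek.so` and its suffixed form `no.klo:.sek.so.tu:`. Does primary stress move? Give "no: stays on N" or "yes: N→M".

Base `no.klo:.sek.so` (4 syllables):
  The final syllable (4, so) is extrametrical; the stress domain is syllables 1–3.
  Weights: 1 no L, 2 klo: H, 3 sek H.
  Heavy syllables in the domain: 2, 3. The leftmost is syllable 2 (klo:).
  → primary stress on syllable 2.
Suffixed `no.klo:.sek.so.tu:` (5 syllables):
  The final syllable (5, tu:) is extrametrical; the stress domain is syllables 1–4.
  Weights: 1 no L, 2 klo: H, 3 sek H, 4 so L.
  Heavy syllables in the domain: 2, 3. The leftmost is syllable 2 (klo:).
  → primary stress on syllable 2.

no: stays on 2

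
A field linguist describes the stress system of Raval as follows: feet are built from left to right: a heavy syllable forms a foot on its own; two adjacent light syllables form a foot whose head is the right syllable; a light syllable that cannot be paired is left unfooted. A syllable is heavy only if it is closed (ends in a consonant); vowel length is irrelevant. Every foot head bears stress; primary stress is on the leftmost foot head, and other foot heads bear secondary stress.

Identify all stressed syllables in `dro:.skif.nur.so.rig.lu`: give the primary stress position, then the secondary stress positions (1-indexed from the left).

primary 2, secondary 3, 5

Weights: 1 dro: L, 2 skif H, 3 nur H, 4 so L, 5 rig H, 6 lu L.
Parse left to right (heavy = foot alone; LL = one foot; stranded L unfooted): dro: (ˈskif) (ˈnur) so (ˈrig) lu.
Foot heads: 2, 3, 5.
Primary stress on the leftmost head = syllable 2.
Secondary stress on 3, 5: dro:.ˈskif.ˌnur.so.ˌrig.lu.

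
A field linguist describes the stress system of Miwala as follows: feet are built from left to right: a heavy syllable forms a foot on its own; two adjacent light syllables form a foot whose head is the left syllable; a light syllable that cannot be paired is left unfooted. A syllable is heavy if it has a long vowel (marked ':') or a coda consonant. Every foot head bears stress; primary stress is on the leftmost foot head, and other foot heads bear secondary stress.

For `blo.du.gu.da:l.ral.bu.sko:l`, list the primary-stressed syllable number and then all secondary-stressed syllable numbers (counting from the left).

primary 1, secondary 4, 5, 7

Weights: 1 blo L, 2 du L, 3 gu L, 4 da:l H, 5 ral H, 6 bu L, 7 sko:l H.
Parse left to right (heavy = foot alone; LL = one foot; stranded L unfooted): (ˈblo.du) gu (ˈda:l) (ˈral) bu (ˈsko:l).
Foot heads: 1, 4, 5, 7.
Primary stress on the leftmost head = syllable 1.
Secondary stress on 4, 5, 7: ˈblo.du.gu.ˌda:l.ˌral.bu.ˌsko:l.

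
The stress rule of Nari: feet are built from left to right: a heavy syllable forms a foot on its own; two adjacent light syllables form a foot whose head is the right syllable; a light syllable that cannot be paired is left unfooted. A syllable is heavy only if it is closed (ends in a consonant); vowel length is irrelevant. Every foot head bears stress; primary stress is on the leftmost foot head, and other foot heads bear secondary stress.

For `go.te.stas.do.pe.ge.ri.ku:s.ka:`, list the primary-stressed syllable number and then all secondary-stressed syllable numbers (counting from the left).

Weights: 1 go L, 2 te L, 3 stas H, 4 do L, 5 pe L, 6 ge L, 7 ri L, 8 ku:s H, 9 ka: L.
Parse left to right (heavy = foot alone; LL = one foot; stranded L unfooted): (go.ˈte) (ˈstas) (do.ˈpe) (ge.ˈri) (ˈku:s) ka:.
Foot heads: 2, 3, 5, 7, 8.
Primary stress on the leftmost head = syllable 2.
Secondary stress on 3, 5, 7, 8: go.ˈte.ˌstas.do.ˌpe.ge.ˌri.ˌku:s.ka:.

primary 2, secondary 3, 5, 7, 8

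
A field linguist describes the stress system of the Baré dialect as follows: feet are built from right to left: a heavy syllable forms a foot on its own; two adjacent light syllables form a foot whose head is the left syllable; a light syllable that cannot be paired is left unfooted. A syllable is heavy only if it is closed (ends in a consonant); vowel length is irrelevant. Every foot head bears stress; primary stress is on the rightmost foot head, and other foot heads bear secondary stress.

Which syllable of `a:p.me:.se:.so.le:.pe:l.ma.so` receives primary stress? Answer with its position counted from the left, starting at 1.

7

Weights: 1 a:p H, 2 me: L, 3 se: L, 4 so L, 5 le: L, 6 pe:l H, 7 ma L, 8 so L.
Parse right to left (heavy = foot alone; LL = one foot; stranded L unfooted): (ˈa:p) (ˈme:.se:) (ˈso.le:) (ˈpe:l) (ˈma.so).
Foot heads: 1, 2, 4, 6, 7.
Primary stress on the rightmost head = syllable 7.
Primary stress: syllable 7 → a:p.me:.se:.so.le:.pe:l.ˈma.so.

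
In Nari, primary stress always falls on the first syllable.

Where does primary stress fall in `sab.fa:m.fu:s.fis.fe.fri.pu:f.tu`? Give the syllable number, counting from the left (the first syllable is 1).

The word has 8 syllables; the first syllable is syllable 1 (sab).
Primary stress: syllable 1 → ˈsab.fa:m.fu:s.fis.fe.fri.pu:f.tu.

1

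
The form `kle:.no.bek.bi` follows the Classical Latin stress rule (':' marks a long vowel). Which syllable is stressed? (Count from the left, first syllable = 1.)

Classical Latin: stress the penult if heavy (long vowel or closed), else the antepenult.
Weights: 2 no L, 3 bek H, 4 bi L.
The penult (syllable 3, bek) is heavy, so it takes stress.
Stress on syllable 3: kle:.no.ˈbek.bi.

3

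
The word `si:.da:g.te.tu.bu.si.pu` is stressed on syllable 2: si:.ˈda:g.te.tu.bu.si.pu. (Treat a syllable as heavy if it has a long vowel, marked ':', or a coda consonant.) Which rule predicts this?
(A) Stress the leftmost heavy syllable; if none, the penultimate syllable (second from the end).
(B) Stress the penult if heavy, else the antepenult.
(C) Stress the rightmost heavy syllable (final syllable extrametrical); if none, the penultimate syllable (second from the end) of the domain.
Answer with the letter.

C

Rule A → syllable 1 (observed: 2).
Rule B → syllable 5 (observed: 2).
Rule C → syllable 2 ✓.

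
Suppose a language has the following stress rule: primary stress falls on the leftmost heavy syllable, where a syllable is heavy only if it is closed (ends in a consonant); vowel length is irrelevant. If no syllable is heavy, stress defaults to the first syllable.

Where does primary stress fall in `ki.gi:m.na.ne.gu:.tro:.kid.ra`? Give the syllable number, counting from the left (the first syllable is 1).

Weights: 1 ki L, 2 gi:m H, 3 na L, 4 ne L, 5 gu: L, 6 tro: L, 7 kid H, 8 ra L.
Heavy syllables in the domain: 2, 7. The leftmost is syllable 2 (gi:m).
Primary stress: syllable 2 → ki.ˈgi:m.na.ne.gu:.tro:.kid.ra.

2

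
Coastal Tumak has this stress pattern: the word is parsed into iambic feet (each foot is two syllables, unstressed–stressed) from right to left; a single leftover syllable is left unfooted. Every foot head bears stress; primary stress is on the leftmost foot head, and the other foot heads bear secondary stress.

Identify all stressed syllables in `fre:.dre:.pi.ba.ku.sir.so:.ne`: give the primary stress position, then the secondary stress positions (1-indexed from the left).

Parse right to left into iambic (σˈσ) feet: (fre:.ˈdre:) (pi.ˈba) (ku.ˈsir) (so:.ˈne).
Foot heads (stressed positions): 2, 4, 6, 8.
End Rule Leftmost: primary stress on the leftmost head = syllable 2.
Secondary stress on 4, 6, 8: fre:.ˈdre:.pi.ˌba.ku.ˌsir.so:.ˌne.

primary 2, secondary 4, 6, 8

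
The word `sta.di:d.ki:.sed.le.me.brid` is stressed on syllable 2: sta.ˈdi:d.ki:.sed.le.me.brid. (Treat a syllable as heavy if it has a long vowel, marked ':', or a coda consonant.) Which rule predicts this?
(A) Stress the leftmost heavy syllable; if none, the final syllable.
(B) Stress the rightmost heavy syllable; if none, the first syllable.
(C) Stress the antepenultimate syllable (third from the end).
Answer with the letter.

A

Rule A → syllable 2 ✓.
Rule B → syllable 7 (observed: 2).
Rule C → syllable 5 (observed: 2).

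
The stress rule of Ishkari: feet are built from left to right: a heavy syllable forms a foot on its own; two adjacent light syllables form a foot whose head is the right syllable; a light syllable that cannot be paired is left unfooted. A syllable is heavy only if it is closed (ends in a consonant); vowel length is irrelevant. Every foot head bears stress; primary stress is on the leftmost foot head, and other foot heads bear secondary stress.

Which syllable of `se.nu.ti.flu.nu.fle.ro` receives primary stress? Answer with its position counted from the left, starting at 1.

2

Weights: 1 se L, 2 nu L, 3 ti L, 4 flu L, 5 nu L, 6 fle L, 7 ro L.
Parse left to right (heavy = foot alone; LL = one foot; stranded L unfooted): (se.ˈnu) (ti.ˈflu) (nu.ˈfle) ro.
Foot heads: 2, 4, 6.
Primary stress on the leftmost head = syllable 2.
Primary stress: syllable 2 → se.ˈnu.ti.flu.nu.fle.ro.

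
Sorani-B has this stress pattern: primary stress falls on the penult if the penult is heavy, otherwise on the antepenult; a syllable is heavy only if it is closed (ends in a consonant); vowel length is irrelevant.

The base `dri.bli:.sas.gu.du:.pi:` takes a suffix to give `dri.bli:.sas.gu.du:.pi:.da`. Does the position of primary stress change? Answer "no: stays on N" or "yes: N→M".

Base `dri.bli:.sas.gu.du:.pi:` (6 syllables):
  Weights: 4 gu L, 5 du: L, 6 pi: L.
  The penult (syllable 5, du:) is light, so stress falls on the antepenult (syllable 4, gu).
  → primary stress on syllable 4.
Suffixed `dri.bli:.sas.gu.du:.pi:.da` (7 syllables):
  Weights: 5 du: L, 6 pi: L, 7 da L.
  The penult (syllable 6, pi:) is light, so stress falls on the antepenult (syllable 5, du:).
  → primary stress on syllable 5.

yes: 4→5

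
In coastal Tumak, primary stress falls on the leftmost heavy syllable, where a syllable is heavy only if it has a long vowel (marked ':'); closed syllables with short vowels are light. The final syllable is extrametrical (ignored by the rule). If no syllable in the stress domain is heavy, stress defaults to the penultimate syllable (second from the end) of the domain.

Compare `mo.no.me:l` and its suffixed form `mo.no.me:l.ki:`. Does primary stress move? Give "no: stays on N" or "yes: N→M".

yes: 1→3

Base `mo.no.me:l` (3 syllables):
  The final syllable (3, me:l) is extrametrical; the stress domain is syllables 1–2.
  Weights: 1 mo L, 2 no L.
  No heavy syllable in the domain; default to the penultimate syllable (second from the end) of the domain = syllable 1.
  → primary stress on syllable 1.
Suffixed `mo.no.me:l.ki:` (4 syllables):
  The final syllable (4, ki:) is extrametrical; the stress domain is syllables 1–3.
  Weights: 1 mo L, 2 no L, 3 me:l H.
  Heavy syllables in the domain: 3. The leftmost is syllable 3 (me:l).
  → primary stress on syllable 3.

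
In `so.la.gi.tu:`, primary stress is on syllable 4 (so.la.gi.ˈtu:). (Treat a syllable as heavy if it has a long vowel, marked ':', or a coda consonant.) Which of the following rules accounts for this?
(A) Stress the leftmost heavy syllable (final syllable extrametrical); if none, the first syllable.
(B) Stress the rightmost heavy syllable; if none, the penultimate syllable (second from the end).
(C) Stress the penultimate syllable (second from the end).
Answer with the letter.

Rule A → syllable 1 (observed: 4).
Rule B → syllable 4 ✓.
Rule C → syllable 3 (observed: 4).

B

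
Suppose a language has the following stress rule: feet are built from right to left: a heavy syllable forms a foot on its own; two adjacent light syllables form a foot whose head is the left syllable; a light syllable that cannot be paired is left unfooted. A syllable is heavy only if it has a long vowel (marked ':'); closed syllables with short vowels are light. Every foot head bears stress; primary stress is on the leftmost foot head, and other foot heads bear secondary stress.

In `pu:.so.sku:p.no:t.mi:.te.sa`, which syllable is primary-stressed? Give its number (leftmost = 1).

1

Weights: 1 pu: H, 2 so L, 3 sku:p H, 4 no:t H, 5 mi: H, 6 te L, 7 sa L.
Parse right to left (heavy = foot alone; LL = one foot; stranded L unfooted): (ˈpu:) so (ˈsku:p) (ˈno:t) (ˈmi:) (ˈte.sa).
Foot heads: 1, 3, 4, 5, 6.
Primary stress on the leftmost head = syllable 1.
Primary stress: syllable 1 → ˈpu:.so.sku:p.no:t.mi:.te.sa.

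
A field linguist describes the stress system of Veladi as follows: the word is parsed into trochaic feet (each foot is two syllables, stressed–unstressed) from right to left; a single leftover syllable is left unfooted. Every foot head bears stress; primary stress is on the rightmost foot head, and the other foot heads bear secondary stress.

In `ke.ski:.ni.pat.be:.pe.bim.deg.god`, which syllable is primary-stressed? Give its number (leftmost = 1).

Parse right to left into trochaic (ˈσσ) feet: ke (ˈski:.ni) (ˈpat.be:) (ˈpe.bim) (ˈdeg.god). Syllable 1 is left unfooted.
Foot heads (stressed positions): 2, 4, 6, 8.
End Rule Rightmost: primary stress on the rightmost head = syllable 8.
Primary stress: syllable 8 → ke.ski:.ni.pat.be:.pe.bim.ˈdeg.god.

8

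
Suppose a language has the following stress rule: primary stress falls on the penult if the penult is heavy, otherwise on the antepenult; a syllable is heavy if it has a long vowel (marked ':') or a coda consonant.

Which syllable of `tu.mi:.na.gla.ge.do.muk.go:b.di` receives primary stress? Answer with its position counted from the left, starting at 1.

Weights: 7 muk H, 8 go:b H, 9 di L.
The penult (syllable 8, go:b) is heavy, so it takes stress.
Primary stress: syllable 8 → tu.mi:.na.gla.ge.do.muk.ˈgo:b.di.

8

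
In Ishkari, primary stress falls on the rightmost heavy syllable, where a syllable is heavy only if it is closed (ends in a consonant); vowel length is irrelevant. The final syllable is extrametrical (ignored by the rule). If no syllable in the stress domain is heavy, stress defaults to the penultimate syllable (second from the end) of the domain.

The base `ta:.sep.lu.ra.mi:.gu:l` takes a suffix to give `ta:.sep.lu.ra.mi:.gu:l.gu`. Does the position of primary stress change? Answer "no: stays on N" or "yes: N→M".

yes: 2→6

Base `ta:.sep.lu.ra.mi:.gu:l` (6 syllables):
  The final syllable (6, gu:l) is extrametrical; the stress domain is syllables 1–5.
  Weights: 1 ta: L, 2 sep H, 3 lu L, 4 ra L, 5 mi: L.
  Heavy syllables in the domain: 2. The rightmost is syllable 2 (sep).
  → primary stress on syllable 2.
Suffixed `ta:.sep.lu.ra.mi:.gu:l.gu` (7 syllables):
  The final syllable (7, gu) is extrametrical; the stress domain is syllables 1–6.
  Weights: 1 ta: L, 2 sep H, 3 lu L, 4 ra L, 5 mi: L, 6 gu:l H.
  Heavy syllables in the domain: 2, 6. The rightmost is syllable 6 (gu:l).
  → primary stress on syllable 6.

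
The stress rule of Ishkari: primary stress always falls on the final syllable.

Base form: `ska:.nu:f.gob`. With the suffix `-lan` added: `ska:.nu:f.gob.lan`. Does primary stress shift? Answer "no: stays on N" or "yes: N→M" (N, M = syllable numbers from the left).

yes: 3→4

Base `ska:.nu:f.gob` (3 syllables):
  The word has 3 syllables; the final syllable is syllable 3 (gob).
  → primary stress on syllable 3.
Suffixed `ska:.nu:f.gob.lan` (4 syllables):
  The word has 4 syllables; the final syllable is syllable 4 (lan).
  → primary stress on syllable 4.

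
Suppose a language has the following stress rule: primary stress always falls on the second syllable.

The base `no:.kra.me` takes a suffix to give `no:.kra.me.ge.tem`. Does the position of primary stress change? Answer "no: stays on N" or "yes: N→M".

no: stays on 2

Base `no:.kra.me` (3 syllables):
  The word has 3 syllables; the second syllable is syllable 2 (kra).
  → primary stress on syllable 2.
Suffixed `no:.kra.me.ge.tem` (5 syllables):
  The word has 5 syllables; the second syllable is syllable 2 (kra).
  → primary stress on syllable 2.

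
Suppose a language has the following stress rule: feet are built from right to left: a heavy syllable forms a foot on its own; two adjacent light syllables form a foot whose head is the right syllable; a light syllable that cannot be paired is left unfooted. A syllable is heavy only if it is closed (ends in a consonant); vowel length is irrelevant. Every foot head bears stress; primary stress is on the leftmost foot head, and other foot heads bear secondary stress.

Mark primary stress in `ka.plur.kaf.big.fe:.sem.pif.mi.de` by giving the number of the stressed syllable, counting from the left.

Weights: 1 ka L, 2 plur H, 3 kaf H, 4 big H, 5 fe: L, 6 sem H, 7 pif H, 8 mi L, 9 de L.
Parse right to left (heavy = foot alone; LL = one foot; stranded L unfooted): ka (ˈplur) (ˈkaf) (ˈbig) fe: (ˈsem) (ˈpif) (mi.ˈde).
Foot heads: 2, 3, 4, 6, 7, 9.
Primary stress on the leftmost head = syllable 2.
Primary stress: syllable 2 → ka.ˈplur.kaf.big.fe:.sem.pif.mi.de.

2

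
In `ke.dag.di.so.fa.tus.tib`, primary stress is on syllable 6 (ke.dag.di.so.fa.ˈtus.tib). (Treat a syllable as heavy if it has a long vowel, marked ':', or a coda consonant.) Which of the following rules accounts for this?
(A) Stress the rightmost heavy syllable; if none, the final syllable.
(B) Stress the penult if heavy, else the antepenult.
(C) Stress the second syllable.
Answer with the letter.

B

Rule A → syllable 7 (observed: 6).
Rule B → syllable 6 ✓.
Rule C → syllable 2 (observed: 6).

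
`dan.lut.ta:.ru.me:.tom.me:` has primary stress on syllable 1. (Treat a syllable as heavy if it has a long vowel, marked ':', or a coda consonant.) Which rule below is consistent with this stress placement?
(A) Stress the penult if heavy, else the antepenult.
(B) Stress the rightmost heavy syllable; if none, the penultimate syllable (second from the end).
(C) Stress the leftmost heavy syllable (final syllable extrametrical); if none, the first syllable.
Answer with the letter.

Rule A → syllable 6 (observed: 1).
Rule B → syllable 7 (observed: 1).
Rule C → syllable 1 ✓.

C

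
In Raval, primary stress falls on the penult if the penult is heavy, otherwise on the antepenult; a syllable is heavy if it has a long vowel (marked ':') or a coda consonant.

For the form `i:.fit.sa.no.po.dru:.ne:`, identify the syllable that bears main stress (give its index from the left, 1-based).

Weights: 5 po L, 6 dru: H, 7 ne: H.
The penult (syllable 6, dru:) is heavy, so it takes stress.
Primary stress: syllable 6 → i:.fit.sa.no.po.ˈdru:.ne:.

6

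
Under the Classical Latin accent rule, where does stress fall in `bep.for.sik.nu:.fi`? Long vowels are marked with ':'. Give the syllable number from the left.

Classical Latin: stress the penult if heavy (long vowel or closed), else the antepenult.
Weights: 3 sik H, 4 nu: H, 5 fi L.
The penult (syllable 4, nu:) is heavy, so it takes stress.
Stress on syllable 4: bep.for.sik.ˈnu:.fi.

4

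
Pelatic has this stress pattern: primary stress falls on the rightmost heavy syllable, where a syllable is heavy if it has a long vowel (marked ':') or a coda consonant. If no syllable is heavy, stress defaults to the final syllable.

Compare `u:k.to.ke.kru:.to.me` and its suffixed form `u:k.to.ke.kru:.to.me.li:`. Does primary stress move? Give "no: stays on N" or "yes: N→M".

Base `u:k.to.ke.kru:.to.me` (6 syllables):
  Weights: 1 u:k H, 2 to L, 3 ke L, 4 kru: H, 5 to L, 6 me L.
  Heavy syllables in the domain: 1, 4. The rightmost is syllable 4 (kru:).
  → primary stress on syllable 4.
Suffixed `u:k.to.ke.kru:.to.me.li:` (7 syllables):
  Weights: 1 u:k H, 2 to L, 3 ke L, 4 kru: H, 5 to L, 6 me L, 7 li: H.
  Heavy syllables in the domain: 1, 4, 7. The rightmost is syllable 7 (li:).
  → primary stress on syllable 7.

yes: 4→7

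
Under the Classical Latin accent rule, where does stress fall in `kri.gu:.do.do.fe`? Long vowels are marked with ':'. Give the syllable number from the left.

3

Classical Latin: stress the penult if heavy (long vowel or closed), else the antepenult.
Weights: 3 do L, 4 do L, 5 fe L.
The penult (syllable 4, do) is light, so stress falls on the antepenult (syllable 3, do).
Stress on syllable 3: kri.gu:.ˈdo.do.fe.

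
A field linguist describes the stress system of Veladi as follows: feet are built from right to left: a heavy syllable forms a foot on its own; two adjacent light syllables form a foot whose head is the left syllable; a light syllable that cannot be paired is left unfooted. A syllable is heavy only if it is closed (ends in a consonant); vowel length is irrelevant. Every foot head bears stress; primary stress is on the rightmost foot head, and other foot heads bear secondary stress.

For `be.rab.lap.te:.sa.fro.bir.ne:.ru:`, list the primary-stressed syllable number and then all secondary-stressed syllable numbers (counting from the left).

Weights: 1 be L, 2 rab H, 3 lap H, 4 te: L, 5 sa L, 6 fro L, 7 bir H, 8 ne: L, 9 ru: L.
Parse right to left (heavy = foot alone; LL = one foot; stranded L unfooted): be (ˈrab) (ˈlap) te: (ˈsa.fro) (ˈbir) (ˈne:.ru:).
Foot heads: 2, 3, 5, 7, 8.
Primary stress on the rightmost head = syllable 8.
Secondary stress on 2, 3, 5, 7: be.ˌrab.ˌlap.te:.ˌsa.fro.ˌbir.ˈne:.ru:.

primary 8, secondary 2, 3, 5, 7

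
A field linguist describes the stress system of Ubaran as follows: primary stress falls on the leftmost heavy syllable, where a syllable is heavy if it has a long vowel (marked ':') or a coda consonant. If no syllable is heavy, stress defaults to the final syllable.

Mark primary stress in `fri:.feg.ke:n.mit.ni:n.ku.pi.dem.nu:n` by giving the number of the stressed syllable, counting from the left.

1

Weights: 1 fri: H, 2 feg H, 3 ke:n H, 4 mit H, 5 ni:n H, 6 ku L, 7 pi L, 8 dem H, 9 nu:n H.
Heavy syllables in the domain: 1, 2, 3, 4, 5, 8, 9. The leftmost is syllable 1 (fri:).
Primary stress: syllable 1 → ˈfri:.feg.ke:n.mit.ni:n.ku.pi.dem.nu:n.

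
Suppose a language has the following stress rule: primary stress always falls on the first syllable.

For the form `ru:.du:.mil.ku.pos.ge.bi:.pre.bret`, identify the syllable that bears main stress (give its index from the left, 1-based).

The word has 9 syllables; the first syllable is syllable 1 (ru:).
Primary stress: syllable 1 → ˈru:.du:.mil.ku.pos.ge.bi:.pre.bret.

1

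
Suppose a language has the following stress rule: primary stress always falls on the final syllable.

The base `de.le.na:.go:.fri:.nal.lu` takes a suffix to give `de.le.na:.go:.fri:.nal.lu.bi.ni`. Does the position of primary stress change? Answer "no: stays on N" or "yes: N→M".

Base `de.le.na:.go:.fri:.nal.lu` (7 syllables):
  The word has 7 syllables; the final syllable is syllable 7 (lu).
  → primary stress on syllable 7.
Suffixed `de.le.na:.go:.fri:.nal.lu.bi.ni` (9 syllables):
  The word has 9 syllables; the final syllable is syllable 9 (ni).
  → primary stress on syllable 9.

yes: 7→9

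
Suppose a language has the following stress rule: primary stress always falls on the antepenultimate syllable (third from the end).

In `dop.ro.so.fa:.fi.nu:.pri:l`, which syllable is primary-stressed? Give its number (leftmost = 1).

5

The word has 7 syllables; the antepenultimate syllable (third from the end) is syllable 5 (fi).
Primary stress: syllable 5 → dop.ro.so.fa:.ˈfi.nu:.pri:l.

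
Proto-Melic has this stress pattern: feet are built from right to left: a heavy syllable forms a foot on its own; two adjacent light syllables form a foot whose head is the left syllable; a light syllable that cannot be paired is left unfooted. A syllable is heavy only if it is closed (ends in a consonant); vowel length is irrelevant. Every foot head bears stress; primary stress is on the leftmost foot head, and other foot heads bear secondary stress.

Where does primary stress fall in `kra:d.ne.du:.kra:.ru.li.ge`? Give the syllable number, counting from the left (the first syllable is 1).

1

Weights: 1 kra:d H, 2 ne L, 3 du: L, 4 kra: L, 5 ru L, 6 li L, 7 ge L.
Parse right to left (heavy = foot alone; LL = one foot; stranded L unfooted): (ˈkra:d) (ˈne.du:) (ˈkra:.ru) (ˈli.ge).
Foot heads: 1, 2, 4, 6.
Primary stress on the leftmost head = syllable 1.
Primary stress: syllable 1 → ˈkra:d.ne.du:.kra:.ru.li.ge.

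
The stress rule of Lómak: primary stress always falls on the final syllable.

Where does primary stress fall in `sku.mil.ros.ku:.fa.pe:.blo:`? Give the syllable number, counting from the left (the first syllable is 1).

7

The word has 7 syllables; the final syllable is syllable 7 (blo:).
Primary stress: syllable 7 → sku.mil.ros.ku:.fa.pe:.ˈblo:.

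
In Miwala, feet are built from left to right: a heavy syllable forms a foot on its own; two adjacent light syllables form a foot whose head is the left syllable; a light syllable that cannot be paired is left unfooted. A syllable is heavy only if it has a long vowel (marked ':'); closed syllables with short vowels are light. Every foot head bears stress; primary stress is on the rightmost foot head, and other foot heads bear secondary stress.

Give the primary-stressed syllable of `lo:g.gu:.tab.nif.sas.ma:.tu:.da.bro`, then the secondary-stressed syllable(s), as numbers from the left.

Weights: 1 lo:g H, 2 gu: H, 3 tab L, 4 nif L, 5 sas L, 6 ma: H, 7 tu: H, 8 da L, 9 bro L.
Parse left to right (heavy = foot alone; LL = one foot; stranded L unfooted): (ˈlo:g) (ˈgu:) (ˈtab.nif) sas (ˈma:) (ˈtu:) (ˈda.bro).
Foot heads: 1, 2, 3, 6, 7, 8.
Primary stress on the rightmost head = syllable 8.
Secondary stress on 1, 2, 3, 6, 7: ˌlo:g.ˌgu:.ˌtab.nif.sas.ˌma:.ˌtu:.ˈda.bro.

primary 8, secondary 1, 2, 3, 6, 7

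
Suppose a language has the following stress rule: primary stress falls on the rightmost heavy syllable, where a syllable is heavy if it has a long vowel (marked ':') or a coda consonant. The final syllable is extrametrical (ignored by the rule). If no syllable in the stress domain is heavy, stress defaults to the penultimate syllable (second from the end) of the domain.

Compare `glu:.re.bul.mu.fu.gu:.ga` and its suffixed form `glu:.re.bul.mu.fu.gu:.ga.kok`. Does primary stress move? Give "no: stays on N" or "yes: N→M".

Base `glu:.re.bul.mu.fu.gu:.ga` (7 syllables):
  The final syllable (7, ga) is extrametrical; the stress domain is syllables 1–6.
  Weights: 1 glu: H, 2 re L, 3 bul H, 4 mu L, 5 fu L, 6 gu: H.
  Heavy syllables in the domain: 1, 3, 6. The rightmost is syllable 6 (gu:).
  → primary stress on syllable 6.
Suffixed `glu:.re.bul.mu.fu.gu:.ga.kok` (8 syllables):
  The final syllable (8, kok) is extrametrical; the stress domain is syllables 1–7.
  Weights: 1 glu: H, 2 re L, 3 bul H, 4 mu L, 5 fu L, 6 gu: H, 7 ga L.
  Heavy syllables in the domain: 1, 3, 6. The rightmost is syllable 6 (gu:).
  → primary stress on syllable 6.

no: stays on 6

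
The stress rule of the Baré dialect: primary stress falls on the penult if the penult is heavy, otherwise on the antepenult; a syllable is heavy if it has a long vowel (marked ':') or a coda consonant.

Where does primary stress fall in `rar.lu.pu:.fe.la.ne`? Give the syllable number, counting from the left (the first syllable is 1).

Weights: 4 fe L, 5 la L, 6 ne L.
The penult (syllable 5, la) is light, so stress falls on the antepenult (syllable 4, fe).
Primary stress: syllable 4 → rar.lu.pu:.ˈfe.la.ne.

4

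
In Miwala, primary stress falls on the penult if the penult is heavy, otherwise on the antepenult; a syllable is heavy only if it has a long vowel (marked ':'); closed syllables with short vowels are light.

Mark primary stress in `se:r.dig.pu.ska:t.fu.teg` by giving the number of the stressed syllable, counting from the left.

Weights: 4 ska:t H, 5 fu L, 6 teg L.
The penult (syllable 5, fu) is light, so stress falls on the antepenult (syllable 4, ska:t).
Primary stress: syllable 4 → se:r.dig.pu.ˈska:t.fu.teg.

4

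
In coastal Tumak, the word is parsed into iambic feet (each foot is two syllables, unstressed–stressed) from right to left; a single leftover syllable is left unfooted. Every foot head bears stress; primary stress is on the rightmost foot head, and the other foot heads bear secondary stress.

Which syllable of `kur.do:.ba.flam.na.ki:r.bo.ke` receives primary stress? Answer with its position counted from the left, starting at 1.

Parse right to left into iambic (σˈσ) feet: (kur.ˈdo:) (ba.ˈflam) (na.ˈki:r) (bo.ˈke).
Foot heads (stressed positions): 2, 4, 6, 8.
End Rule Rightmost: primary stress on the rightmost head = syllable 8.
Primary stress: syllable 8 → kur.do:.ba.flam.na.ki:r.bo.ˈke.

8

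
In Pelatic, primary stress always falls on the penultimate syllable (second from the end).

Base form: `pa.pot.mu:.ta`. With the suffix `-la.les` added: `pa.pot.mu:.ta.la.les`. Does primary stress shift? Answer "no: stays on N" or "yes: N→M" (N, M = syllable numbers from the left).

Base `pa.pot.mu:.ta` (4 syllables):
  The word has 4 syllables; the penultimate syllable (second from the end) is syllable 3 (mu:).
  → primary stress on syllable 3.
Suffixed `pa.pot.mu:.ta.la.les` (6 syllables):
  The word has 6 syllables; the penultimate syllable (second from the end) is syllable 5 (la).
  → primary stress on syllable 5.

yes: 3→5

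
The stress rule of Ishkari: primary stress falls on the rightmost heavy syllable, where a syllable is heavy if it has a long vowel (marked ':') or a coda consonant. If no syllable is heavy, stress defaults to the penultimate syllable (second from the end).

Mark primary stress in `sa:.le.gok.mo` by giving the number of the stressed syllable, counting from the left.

Weights: 1 sa: H, 2 le L, 3 gok H, 4 mo L.
Heavy syllables in the domain: 1, 3. The rightmost is syllable 3 (gok).
Primary stress: syllable 3 → sa:.le.ˈgok.mo.

3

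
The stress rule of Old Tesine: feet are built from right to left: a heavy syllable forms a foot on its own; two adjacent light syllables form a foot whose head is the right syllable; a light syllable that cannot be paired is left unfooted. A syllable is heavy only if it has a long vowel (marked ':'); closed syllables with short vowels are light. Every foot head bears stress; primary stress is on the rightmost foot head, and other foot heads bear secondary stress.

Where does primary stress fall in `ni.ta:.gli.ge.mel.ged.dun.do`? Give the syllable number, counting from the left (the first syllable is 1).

Weights: 1 ni L, 2 ta: H, 3 gli L, 4 ge L, 5 mel L, 6 ged L, 7 dun L, 8 do L.
Parse right to left (heavy = foot alone; LL = one foot; stranded L unfooted): ni (ˈta:) (gli.ˈge) (mel.ˈged) (dun.ˈdo).
Foot heads: 2, 4, 6, 8.
Primary stress on the rightmost head = syllable 8.
Primary stress: syllable 8 → ni.ta:.gli.ge.mel.ged.dun.ˈdo.

8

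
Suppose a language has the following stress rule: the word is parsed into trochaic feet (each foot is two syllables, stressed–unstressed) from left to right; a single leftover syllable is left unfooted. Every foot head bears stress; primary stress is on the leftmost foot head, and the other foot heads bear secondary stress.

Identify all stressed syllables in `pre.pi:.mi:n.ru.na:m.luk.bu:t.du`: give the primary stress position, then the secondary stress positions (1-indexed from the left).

Parse left to right into trochaic (ˈσσ) feet: (ˈpre.pi:) (ˈmi:n.ru) (ˈna:m.luk) (ˈbu:t.du).
Foot heads (stressed positions): 1, 3, 5, 7.
End Rule Leftmost: primary stress on the leftmost head = syllable 1.
Secondary stress on 3, 5, 7: ˈpre.pi:.ˌmi:n.ru.ˌna:m.luk.ˌbu:t.du.

primary 1, secondary 3, 5, 7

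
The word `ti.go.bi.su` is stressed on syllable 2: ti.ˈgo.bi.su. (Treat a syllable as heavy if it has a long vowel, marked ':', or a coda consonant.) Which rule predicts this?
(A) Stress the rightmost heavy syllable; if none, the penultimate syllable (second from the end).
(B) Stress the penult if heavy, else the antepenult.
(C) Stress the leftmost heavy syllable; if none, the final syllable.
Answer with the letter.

B

Rule A → syllable 3 (observed: 2).
Rule B → syllable 2 ✓.
Rule C → syllable 4 (observed: 2).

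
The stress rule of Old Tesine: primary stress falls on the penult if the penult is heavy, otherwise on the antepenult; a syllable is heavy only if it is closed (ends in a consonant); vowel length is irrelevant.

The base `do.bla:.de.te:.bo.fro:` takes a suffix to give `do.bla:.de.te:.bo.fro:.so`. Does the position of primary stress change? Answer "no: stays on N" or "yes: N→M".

yes: 4→5

Base `do.bla:.de.te:.bo.fro:` (6 syllables):
  Weights: 4 te: L, 5 bo L, 6 fro: L.
  The penult (syllable 5, bo) is light, so stress falls on the antepenult (syllable 4, te:).
  → primary stress on syllable 4.
Suffixed `do.bla:.de.te:.bo.fro:.so` (7 syllables):
  Weights: 5 bo L, 6 fro: L, 7 so L.
  The penult (syllable 6, fro:) is light, so stress falls on the antepenult (syllable 5, bo).
  → primary stress on syllable 5.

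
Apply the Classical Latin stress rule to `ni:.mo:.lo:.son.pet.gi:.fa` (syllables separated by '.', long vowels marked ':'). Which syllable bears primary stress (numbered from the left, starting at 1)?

Classical Latin: stress the penult if heavy (long vowel or closed), else the antepenult.
Weights: 5 pet H, 6 gi: H, 7 fa L.
The penult (syllable 6, gi:) is heavy, so it takes stress.
Stress on syllable 6: ni:.mo:.lo:.son.pet.ˈgi:.fa.

6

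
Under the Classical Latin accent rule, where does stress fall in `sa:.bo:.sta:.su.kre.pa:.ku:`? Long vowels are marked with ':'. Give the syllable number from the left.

Classical Latin: stress the penult if heavy (long vowel or closed), else the antepenult.
Weights: 5 kre L, 6 pa: H, 7 ku: H.
The penult (syllable 6, pa:) is heavy, so it takes stress.
Stress on syllable 6: sa:.bo:.sta:.su.kre.ˈpa:.ku:.

6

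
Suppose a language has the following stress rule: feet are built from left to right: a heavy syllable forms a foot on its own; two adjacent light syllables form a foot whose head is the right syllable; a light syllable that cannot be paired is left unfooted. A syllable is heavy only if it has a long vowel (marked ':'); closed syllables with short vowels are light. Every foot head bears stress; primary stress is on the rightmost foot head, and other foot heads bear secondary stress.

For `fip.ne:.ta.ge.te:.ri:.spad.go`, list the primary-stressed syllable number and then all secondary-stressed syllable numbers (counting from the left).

primary 8, secondary 2, 4, 5, 6

Weights: 1 fip L, 2 ne: H, 3 ta L, 4 ge L, 5 te: H, 6 ri: H, 7 spad L, 8 go L.
Parse left to right (heavy = foot alone; LL = one foot; stranded L unfooted): fip (ˈne:) (ta.ˈge) (ˈte:) (ˈri:) (spad.ˈgo).
Foot heads: 2, 4, 5, 6, 8.
Primary stress on the rightmost head = syllable 8.
Secondary stress on 2, 4, 5, 6: fip.ˌne:.ta.ˌge.ˌte:.ˌri:.spad.ˈgo.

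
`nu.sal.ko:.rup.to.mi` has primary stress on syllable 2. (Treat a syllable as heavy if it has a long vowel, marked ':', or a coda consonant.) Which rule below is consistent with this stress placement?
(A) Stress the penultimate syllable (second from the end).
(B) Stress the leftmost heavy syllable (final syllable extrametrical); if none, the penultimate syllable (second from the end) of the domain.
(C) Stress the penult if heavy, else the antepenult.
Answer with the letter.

B

Rule A → syllable 5 (observed: 2).
Rule B → syllable 2 ✓.
Rule C → syllable 4 (observed: 2).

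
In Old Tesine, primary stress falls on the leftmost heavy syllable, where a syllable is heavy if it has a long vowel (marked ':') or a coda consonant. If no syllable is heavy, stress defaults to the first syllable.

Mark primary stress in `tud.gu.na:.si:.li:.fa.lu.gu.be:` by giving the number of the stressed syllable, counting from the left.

Weights: 1 tud H, 2 gu L, 3 na: H, 4 si: H, 5 li: H, 6 fa L, 7 lu L, 8 gu L, 9 be: H.
Heavy syllables in the domain: 1, 3, 4, 5, 9. The leftmost is syllable 1 (tud).
Primary stress: syllable 1 → ˈtud.gu.na:.si:.li:.fa.lu.gu.be:.

1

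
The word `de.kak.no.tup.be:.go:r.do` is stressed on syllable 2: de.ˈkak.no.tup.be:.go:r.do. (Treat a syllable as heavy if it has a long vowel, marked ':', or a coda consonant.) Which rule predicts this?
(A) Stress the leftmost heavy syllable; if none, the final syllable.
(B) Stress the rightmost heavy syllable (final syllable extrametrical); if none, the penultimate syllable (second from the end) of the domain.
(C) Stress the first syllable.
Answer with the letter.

Rule A → syllable 2 ✓.
Rule B → syllable 6 (observed: 2).
Rule C → syllable 1 (observed: 2).

A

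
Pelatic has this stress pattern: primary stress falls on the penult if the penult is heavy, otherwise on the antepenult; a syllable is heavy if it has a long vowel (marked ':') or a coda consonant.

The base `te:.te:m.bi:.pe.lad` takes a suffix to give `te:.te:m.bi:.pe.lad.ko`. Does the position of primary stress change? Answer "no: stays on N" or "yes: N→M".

Base `te:.te:m.bi:.pe.lad` (5 syllables):
  Weights: 3 bi: H, 4 pe L, 5 lad H.
  The penult (syllable 4, pe) is light, so stress falls on the antepenult (syllable 3, bi:).
  → primary stress on syllable 3.
Suffixed `te:.te:m.bi:.pe.lad.ko` (6 syllables):
  Weights: 4 pe L, 5 lad H, 6 ko L.
  The penult (syllable 5, lad) is heavy, so it takes stress.
  → primary stress on syllable 5.

yes: 3→5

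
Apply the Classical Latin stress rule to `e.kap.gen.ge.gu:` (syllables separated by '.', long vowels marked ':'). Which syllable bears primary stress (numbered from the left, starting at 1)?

Classical Latin: stress the penult if heavy (long vowel or closed), else the antepenult.
Weights: 3 gen H, 4 ge L, 5 gu: H.
The penult (syllable 4, ge) is light, so stress falls on the antepenult (syllable 3, gen).
Stress on syllable 3: e.kap.ˈgen.ge.gu:.

3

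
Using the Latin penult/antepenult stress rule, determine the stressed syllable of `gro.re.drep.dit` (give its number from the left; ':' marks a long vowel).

Classical Latin: stress the penult if heavy (long vowel or closed), else the antepenult.
Weights: 2 re L, 3 drep H, 4 dit H.
The penult (syllable 3, drep) is heavy, so it takes stress.
Stress on syllable 3: gro.re.ˈdrep.dit.

3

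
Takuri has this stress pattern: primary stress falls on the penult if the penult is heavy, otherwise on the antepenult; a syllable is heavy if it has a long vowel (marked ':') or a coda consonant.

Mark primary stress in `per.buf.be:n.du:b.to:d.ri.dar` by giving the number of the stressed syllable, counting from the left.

5

Weights: 5 to:d H, 6 ri L, 7 dar H.
The penult (syllable 6, ri) is light, so stress falls on the antepenult (syllable 5, to:d).
Primary stress: syllable 5 → per.buf.be:n.du:b.ˈto:d.ri.dar.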